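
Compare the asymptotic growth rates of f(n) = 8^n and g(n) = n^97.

f(n) = 8^n grows faster: any exponential with base > 1 dominates every polynomial.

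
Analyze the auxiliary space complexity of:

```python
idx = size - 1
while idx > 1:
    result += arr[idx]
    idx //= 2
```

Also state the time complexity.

Space complexity: O(1).
Only a constant amount of auxiliary storage is used; nothing grows with n.
Time complexity: O(log n).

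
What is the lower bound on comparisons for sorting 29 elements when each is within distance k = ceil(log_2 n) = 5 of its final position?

Partition the 29 positions into floor(n/k) blocks of k = 5 consecutive positions; any permutation within a block keeps every element within k of its final position, so there are at least (k!)^(n/k) distinguishable inputs. Lower bound: log_2((k!)^(n/k)) = (n/k) * log_2(k!) = Theta(n log k); with k = ceil(log_2 n), this is Omega(n log log n).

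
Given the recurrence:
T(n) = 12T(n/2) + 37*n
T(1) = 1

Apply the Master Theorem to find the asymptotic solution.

a=12, b=2, f(n)=37*n. log_2(12) = 3.585. Case 1 of Master Theorem: T(n) = O(n^3.585).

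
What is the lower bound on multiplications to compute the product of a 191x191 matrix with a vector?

A 191x191 matrix-vector product has 191 inner products of length 191. Output depends on all 191^2 = 36481 matrix entries. At least 36481 multiplications needed.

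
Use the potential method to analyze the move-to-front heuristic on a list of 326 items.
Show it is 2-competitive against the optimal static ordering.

Let Phi = number of inversions between the MTF list and the optimal static list (0 <= Phi <= C(326,2)). Accessing an element at MTF position k and optimal position j: the move-to-front destroys all k-1 inversions in front of it that are not in front in optimal (>= k-j of them) and creates at most j-1 new ones. Amortized cost <= k + (j-1) - (k-j) = 2j - 1 <= 2 * optimal cost.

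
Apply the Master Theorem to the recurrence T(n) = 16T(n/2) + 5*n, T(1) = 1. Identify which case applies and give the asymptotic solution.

a=16, b=2, f(n)=5*n.
log_2(16) = 4 > 1.
Since f(n) = O(n^1) is polynomially smaller than n^4, Case 1 applies.
T(n) = Theta(n^4).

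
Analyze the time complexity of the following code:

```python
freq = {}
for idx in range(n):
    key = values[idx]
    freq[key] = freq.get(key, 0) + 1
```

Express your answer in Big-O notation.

Time complexity: O(n).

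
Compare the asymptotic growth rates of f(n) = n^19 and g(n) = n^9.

f(n) = n^19 grows faster: n^19/n^9 = n^10 -> infinity.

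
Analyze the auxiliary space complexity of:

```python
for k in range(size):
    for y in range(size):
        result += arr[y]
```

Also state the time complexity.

Space complexity: O(1).
Only a constant amount of auxiliary storage is used; nothing grows with n.
Time complexity: O(n^2).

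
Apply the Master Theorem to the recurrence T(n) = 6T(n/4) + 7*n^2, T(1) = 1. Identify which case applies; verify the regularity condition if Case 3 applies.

a=6, b=4, f(n)=7*n^2.
log_4(6) = 1.292 < 2.
f(n) = Omega(n^(1.292+epsilon)) for some epsilon > 0, so Case 3 is the candidate.
Regularity: a*f(n/b) = 6*7*(n/4)^2 = (6/16)*7*n^2 <= c*f(n) with c = 6/16 < 1. Satisfied.
Case 3: T(n) = Theta(n^2).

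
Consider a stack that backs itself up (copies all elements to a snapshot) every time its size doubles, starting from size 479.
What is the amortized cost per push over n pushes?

Backups occur at sizes 479, 958, 1916, ..., copying 479 + 958 + 1916 + ... <= 2n elements total (geometric series). Spread over n pushes, the amortized backup cost is O(1) per push.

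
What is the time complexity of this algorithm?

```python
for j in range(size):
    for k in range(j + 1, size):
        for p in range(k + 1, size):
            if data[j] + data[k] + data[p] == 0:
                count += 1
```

Time complexity: O(n^3).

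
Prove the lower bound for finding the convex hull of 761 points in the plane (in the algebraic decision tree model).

Reduction from sorting: given 761 numbers x_1,...,x_{761}, map x_i to the point (x_i, x_i^2) on the parabola y = x^2. All points are on the convex hull, and walking the hull gives them in sorted x-order. Since sorting requires Omega(n log n), so does planar convex hull.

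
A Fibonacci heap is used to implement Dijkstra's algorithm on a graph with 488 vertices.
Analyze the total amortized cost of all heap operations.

Dijkstra performs 488 insert, 488 extract-min, and at most E decrease-key operations. With Fibonacci heap: insert O(1) amortized, extract-min O(log n) amortized, decrease-key O(1) amortized. Total with n = 488: O(n * 1 + n * log n + E * 1) = O(n log n + E).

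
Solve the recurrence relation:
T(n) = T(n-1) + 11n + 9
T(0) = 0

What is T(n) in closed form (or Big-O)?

Dominant term in sum is 11*sum(i, i=1..n) = 11*n*(n+1)/2 = O(n^2).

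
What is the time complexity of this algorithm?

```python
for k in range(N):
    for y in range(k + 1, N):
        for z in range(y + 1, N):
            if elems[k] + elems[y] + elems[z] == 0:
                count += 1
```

Time complexity: O(n^3).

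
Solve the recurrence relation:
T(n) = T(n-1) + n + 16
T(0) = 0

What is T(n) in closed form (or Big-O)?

Dominant term in sum is 1*sum(i, i=1..n) = 1*n*(n+1)/2 = O(n^2).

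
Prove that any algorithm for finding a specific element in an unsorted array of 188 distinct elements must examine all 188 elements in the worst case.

Adversary argument: if the algorithm examines fewer than 188 elements, the adversary places the target in an unexamined position. The algorithm cannot distinguish 'not present' from 'in unexamined position'.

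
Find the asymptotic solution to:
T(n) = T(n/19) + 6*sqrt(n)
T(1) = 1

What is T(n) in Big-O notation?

Each level contributes sqrt(n/19^k). Geometric series with ratio 1/sqrt(19) < 1 sums to O(sqrt(n)).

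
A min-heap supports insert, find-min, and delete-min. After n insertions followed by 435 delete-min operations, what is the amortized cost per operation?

Insert takes O(log n) worst case. Delete-min takes O(log n). Over a sequence of n inserts and 435 delete-mins, total cost is O((n + 435) log n). Amortized per operation: O(log n).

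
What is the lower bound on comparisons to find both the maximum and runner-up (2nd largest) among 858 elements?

Lower bound: finding the max needs 858-1 comparisons. By an adversary weight-doubling argument, the maximum element must personally win at least ceil(log_2(858)) = 10 comparisons in any correct algorithm. The 2nd largest is among those 10 direct losers, and distinguishing it requires 10-1 more comparisons. Total >= 858-1 + 10-1 = 866. A balanced tournament achieves this bound exactly.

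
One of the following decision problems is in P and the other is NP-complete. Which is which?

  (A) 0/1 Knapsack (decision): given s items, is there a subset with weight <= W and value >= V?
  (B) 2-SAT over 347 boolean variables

(A) is NP-complete: reduces from Subset Sum.
(B) is P: 2-SAT is solvable in linear time via implication-graph SCCs.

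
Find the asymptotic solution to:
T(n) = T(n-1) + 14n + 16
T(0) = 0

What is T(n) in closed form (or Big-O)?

Dominant term in sum is 14*sum(i, i=1..n) = 14*n*(n+1)/2 = O(n^2).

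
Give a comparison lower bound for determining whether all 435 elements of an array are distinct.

In the algebraic decision-tree model, the YES region for element distinctness on 435 elements has 435! connected components (one per ordering). Ben-Or's theorem then gives a lower bound of Omega(log(n!)) = Omega(n log n).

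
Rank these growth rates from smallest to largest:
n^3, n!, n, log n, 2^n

Ordered by growth rate: log n < n < n^3 < 2^n < n!.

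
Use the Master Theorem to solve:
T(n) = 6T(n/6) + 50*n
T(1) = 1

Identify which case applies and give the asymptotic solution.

a=6, b=6, f(n)=50*n.
log_6(6) = 1, so n^(log_b(a)) = n.
f(n) = Theta(n), so Case 2 applies.
T(n) = Theta(n log n).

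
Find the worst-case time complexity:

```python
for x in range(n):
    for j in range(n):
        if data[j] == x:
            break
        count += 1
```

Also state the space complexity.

Time complexity: O(n^2).
Space complexity: O(1).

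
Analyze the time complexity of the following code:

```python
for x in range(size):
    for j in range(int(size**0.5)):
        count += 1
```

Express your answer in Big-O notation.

Time complexity: O(n * sqrt(n)).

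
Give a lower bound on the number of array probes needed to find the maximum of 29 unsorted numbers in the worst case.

Adversary: any unprobed cell could hold a value larger than everything seen so far. If fewer than 29 cells are probed, the adversary places the max in an unprobed cell. So all 29 cells must be examined; together with 29-1 comparisons this is tight.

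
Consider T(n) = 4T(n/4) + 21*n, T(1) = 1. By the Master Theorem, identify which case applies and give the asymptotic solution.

a=4, b=4, f(n)=21*n.
log_4(4) = 1, so n^(log_b(a)) = n.
f(n) = Theta(n), so Case 2 applies.
T(n) = Theta(n log n).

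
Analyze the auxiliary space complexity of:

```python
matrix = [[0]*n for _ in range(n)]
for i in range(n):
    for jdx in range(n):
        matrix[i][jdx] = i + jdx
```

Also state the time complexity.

Space complexity: O(n^2).
A 2D structure of size n x n is allocated.
Time complexity: O(n^2).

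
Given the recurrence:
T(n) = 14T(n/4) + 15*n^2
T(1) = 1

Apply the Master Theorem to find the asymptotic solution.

a=14, b=4, f(n)=15*n^2. log_4(14) = 1.904 < 2. Case 3: T(n) = O(n^2).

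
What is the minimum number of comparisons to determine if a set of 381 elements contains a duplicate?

Determining if 381 elements are all distinct requires Omega(n log n) comparisons in the comparison model. This follows from the element distinctness lower bound.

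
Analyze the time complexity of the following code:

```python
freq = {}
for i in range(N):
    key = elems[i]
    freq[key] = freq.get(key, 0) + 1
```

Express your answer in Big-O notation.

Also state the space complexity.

Time complexity: O(n).
Space complexity: O(n).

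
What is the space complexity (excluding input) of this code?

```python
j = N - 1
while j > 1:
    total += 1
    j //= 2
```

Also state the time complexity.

Space complexity: O(1).
Only a constant amount of auxiliary storage is used; nothing grows with n.
Time complexity: O(log n).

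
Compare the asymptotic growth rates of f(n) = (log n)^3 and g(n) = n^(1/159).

g(n) = n^(1/159) grows faster: any positive power of n dominates any polylog.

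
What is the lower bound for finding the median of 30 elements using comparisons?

To find the median of 30 elements, every element must be compared at least once, so the lower bound is Omega(n). The BFPRT algorithm achieves O(n), making this tight.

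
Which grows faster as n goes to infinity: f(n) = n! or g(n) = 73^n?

f(n) = n! grows faster: n!/73^n -> infinity by Stirling.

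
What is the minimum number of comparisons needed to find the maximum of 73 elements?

Finding the maximum requires 72 comparisons. Each comparison eliminates exactly one candidate. With 73 candidates, we need 72 eliminations.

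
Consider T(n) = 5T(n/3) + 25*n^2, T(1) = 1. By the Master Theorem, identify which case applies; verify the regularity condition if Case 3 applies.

a=5, b=3, f(n)=25*n^2.
log_3(5) = 1.465 < 2.
f(n) = Omega(n^(1.465+epsilon)) for some epsilon > 0, so Case 3 is the candidate.
Regularity: a*f(n/b) = 5*25*(n/3)^2 = (5/9)*25*n^2 <= c*f(n) with c = 5/9 < 1. Satisfied.
Case 3: T(n) = Theta(n^2).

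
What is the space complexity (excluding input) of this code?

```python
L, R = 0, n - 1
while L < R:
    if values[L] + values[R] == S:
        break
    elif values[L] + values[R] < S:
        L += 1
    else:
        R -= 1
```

Space complexity: O(1).
Only a constant amount of auxiliary storage is used; nothing grows with n.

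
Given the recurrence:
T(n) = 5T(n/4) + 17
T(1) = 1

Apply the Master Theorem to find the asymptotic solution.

a=5, b=4, f(n)=17. log_4(5) = 1.161. Case 1 of Master Theorem: T(n) = O(n^1.161).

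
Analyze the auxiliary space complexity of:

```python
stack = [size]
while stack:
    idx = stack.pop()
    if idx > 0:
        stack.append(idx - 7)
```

Space complexity: O(1).
Only a constant amount of auxiliary storage is used; nothing grows with n.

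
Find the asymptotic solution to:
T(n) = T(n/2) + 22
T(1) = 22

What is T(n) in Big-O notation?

Each step divides n by 2 and adds 22. After log_2(n) steps, T(n) = O(log n).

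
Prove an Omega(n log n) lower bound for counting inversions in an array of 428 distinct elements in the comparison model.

Decision-tree argument: at any leaf, the comparisons made (with transitivity) must totally order all 428 elements -- otherwise some pair (i,j) is unordered, and an adversary can present two inputs agreeing on every comparison made but with that pair flipped, changing the inversion count by 1, so the leaf's output is wrong on one of them. Hence the tree has >= 428! leaves and height >= log_2(428!) = Omega(n log n). Modified merge sort achieves O(n log n).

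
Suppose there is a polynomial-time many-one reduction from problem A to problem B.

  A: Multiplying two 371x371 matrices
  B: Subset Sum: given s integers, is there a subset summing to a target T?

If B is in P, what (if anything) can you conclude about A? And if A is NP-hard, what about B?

A poly-time reduction A <=_p B means any A-instance can be transformed to a B-instance in poly time.
If B is in P: compose the reduction with B's poly-time algorithm to solve A in poly time, so A is in P.
If A is NP-hard: every NP problem reduces to A, which reduces to B; composing reductions, every NP problem reduces to B, so B is NP-hard.
(Here in fact A is P and B is NP-complete.)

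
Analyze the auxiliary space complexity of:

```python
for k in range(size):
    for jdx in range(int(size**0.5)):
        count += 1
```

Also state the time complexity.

Space complexity: O(1).
Only a constant amount of auxiliary storage is used; nothing grows with n.
Time complexity: O(n * sqrt(n)).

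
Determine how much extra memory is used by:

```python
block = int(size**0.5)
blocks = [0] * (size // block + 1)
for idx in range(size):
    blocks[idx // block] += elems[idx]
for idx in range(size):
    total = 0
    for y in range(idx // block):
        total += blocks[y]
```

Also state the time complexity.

Space complexity: O(sqrt(n)).
Storage scales with sqrt(n).
Time complexity: O(n * sqrt(n)).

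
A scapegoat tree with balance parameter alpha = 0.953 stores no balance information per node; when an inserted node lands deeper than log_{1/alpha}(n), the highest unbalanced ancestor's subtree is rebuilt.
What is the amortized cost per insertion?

Search/insert path is O(log n). A rebuild of a subtree of size s costs O(s), but with alpha = 0.953 at least Omega(s) insertions must have occurred in that subtree since its last rebuild. Charging O(1) of the rebuild to each such insertion gives O(log n) amortized.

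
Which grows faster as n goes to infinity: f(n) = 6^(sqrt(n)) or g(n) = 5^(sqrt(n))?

f(n) = 6^(sqrt(n)) grows faster: ratio is (6/5)^(sqrt(n)) -> infinity since 6/5 > 1.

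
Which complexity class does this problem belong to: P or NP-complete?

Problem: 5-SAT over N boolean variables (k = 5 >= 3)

This problem is NP-complete: 3-SAT is NP-complete (Cook-Levin); k-SAT for k>=3 reduces from 3-SAT.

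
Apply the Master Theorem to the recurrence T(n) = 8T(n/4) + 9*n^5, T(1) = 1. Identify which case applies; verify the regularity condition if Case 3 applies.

a=8, b=4, f(n)=9*n^5.
log_4(8) = 1.5 < 5.
f(n) = Omega(n^(1.5+epsilon)) for some epsilon > 0, so Case 3 is the candidate.
Regularity: a*f(n/b) = 8*9*(n/4)^5 = (8/1024)*9*n^5 <= c*f(n) with c = 8/1024 < 1. Satisfied.
Case 3: T(n) = Theta(n^5).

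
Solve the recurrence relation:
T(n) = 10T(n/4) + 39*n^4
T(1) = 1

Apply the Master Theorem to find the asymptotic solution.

a=10, b=4, f(n)=39*n^4. log_4(10) = 1.661 < 4. Case 3: T(n) = O(n^4).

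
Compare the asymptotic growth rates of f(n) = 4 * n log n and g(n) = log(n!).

f(n) = 4 * n log n and g(n) = log(n!) are Theta of each other: Stirling: log(n!) = n log n - n + O(log n) = Theta(n log n); the constant 4 doesn't change the Theta class.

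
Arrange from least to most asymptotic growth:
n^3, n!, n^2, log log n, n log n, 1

Ordered by growth rate: 1 < log log n < n log n < n^2 < n^3 < n!.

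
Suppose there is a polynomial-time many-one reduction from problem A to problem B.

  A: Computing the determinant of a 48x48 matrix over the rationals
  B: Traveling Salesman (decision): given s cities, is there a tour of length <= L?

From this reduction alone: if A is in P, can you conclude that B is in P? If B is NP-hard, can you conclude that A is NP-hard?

A poly-time reduction A <=_p B transfers tractability DOWN (B easy => A easy) and hardness UP (A hard => B hard), not the reverse.
From A in P, the reduction alone does NOT give B in P: any problem in P trivially reduces to SAT, yet SAT is not known to be in P.
From B NP-hard, the reduction alone does NOT give A NP-hard: again, easy problems reduce to hard ones.
(Here in fact A is P and B is NP-complete.)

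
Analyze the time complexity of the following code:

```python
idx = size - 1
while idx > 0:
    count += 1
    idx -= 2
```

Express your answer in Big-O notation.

Time complexity: O(n).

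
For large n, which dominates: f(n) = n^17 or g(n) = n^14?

f(n) = n^17 grows faster: n^17/n^14 = n^3 -> infinity.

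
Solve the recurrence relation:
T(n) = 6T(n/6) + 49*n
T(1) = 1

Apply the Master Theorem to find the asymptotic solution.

a=6, b=6, f(n)=49*n. log_6(6) = 1. Case 2: T(n) = O(n log n).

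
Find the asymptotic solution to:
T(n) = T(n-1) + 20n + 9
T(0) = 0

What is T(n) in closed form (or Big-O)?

Dominant term in sum is 20*sum(i, i=1..n) = 20*n*(n+1)/2 = O(n^2).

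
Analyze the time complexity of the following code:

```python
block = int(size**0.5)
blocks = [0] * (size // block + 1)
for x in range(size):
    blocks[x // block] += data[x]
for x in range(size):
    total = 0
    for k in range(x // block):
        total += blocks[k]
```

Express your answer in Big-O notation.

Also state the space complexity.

Time complexity: O(n * sqrt(n)).
Space complexity: O(sqrt(n)).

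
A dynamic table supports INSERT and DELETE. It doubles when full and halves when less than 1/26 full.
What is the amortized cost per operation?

Using potential function Phi = |2*num_items - table_size| when load > 1/2, and Phi = table_size/2 - num_items otherwise. The gap of 1/26 vs 1/2 for shrinking prevents thrashing. Both insert and delete have O(1) amortized cost.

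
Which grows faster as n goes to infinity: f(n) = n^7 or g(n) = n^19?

g(n) = n^19 grows faster: n^19/n^7 = n^12 -> infinity.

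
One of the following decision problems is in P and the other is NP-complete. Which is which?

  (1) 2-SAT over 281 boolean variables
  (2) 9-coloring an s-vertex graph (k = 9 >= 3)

(1) is P: 2-SAT is solvable in linear time via implication-graph SCCs.
(2) is NP-complete: graph k-coloring for k>=3 is NP-complete by reduction from 3-SAT.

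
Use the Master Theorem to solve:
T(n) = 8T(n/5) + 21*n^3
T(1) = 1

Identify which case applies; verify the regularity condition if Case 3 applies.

a=8, b=5, f(n)=21*n^3.
log_5(8) = 1.292 < 3.
f(n) = Omega(n^(1.292+epsilon)) for some epsilon > 0, so Case 3 is the candidate.
Regularity: a*f(n/b) = 8*21*(n/5)^3 = (8/125)*21*n^3 <= c*f(n) with c = 8/125 < 1. Satisfied.
Case 3: T(n) = Theta(n^3).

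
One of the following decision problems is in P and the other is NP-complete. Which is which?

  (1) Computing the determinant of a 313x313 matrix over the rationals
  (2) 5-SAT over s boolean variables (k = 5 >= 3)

(1) is P: Gaussian elimination runs in O(n^3).
(2) is NP-complete: 3-SAT is NP-complete (Cook-Levin); k-SAT for k>=3 reduces from 3-SAT.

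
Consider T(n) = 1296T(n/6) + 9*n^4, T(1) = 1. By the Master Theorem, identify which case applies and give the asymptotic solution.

a=1296, b=6, f(n)=9*n^4.
log_6(1296) = 4, so n^(log_b(a)) = n^4.
f(n) = Theta(n^4), so Case 2 applies.
T(n) = Theta(n^4 log n).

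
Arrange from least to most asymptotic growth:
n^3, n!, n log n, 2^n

Ordered by growth rate: n log n < n^3 < 2^n < n!.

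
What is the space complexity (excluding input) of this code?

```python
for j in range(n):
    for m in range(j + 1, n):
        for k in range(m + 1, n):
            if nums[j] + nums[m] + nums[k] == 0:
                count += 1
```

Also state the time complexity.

Space complexity: O(1).
Only a constant amount of auxiliary storage is used; nothing grows with n.
Time complexity: O(n^3).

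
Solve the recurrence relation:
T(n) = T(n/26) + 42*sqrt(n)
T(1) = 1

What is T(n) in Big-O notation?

Each level contributes sqrt(n/26^k). Geometric series with ratio 1/sqrt(26) < 1 sums to O(sqrt(n)).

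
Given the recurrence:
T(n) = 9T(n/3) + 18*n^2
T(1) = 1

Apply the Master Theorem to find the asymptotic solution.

a=9, b=3, f(n)=18*n^2. log_3(9) = 2. Case 2: T(n) = O(n^2 log n).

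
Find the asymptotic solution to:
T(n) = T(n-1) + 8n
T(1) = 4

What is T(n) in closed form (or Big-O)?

Unrolling: T(n) = 4 + 8*(2 + 3 + ... + n) = 4 + 8*(n(n+1)/2 - 1) = O(n^2).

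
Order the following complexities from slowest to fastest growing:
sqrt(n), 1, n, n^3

Ordered by growth rate: 1 < sqrt(n) < n < n^3.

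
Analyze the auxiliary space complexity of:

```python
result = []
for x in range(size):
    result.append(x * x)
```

Space complexity: O(n).
Auxiliary storage grows linearly with the input size n in the worst case.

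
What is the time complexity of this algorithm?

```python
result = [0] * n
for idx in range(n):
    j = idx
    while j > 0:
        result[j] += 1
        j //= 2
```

Time complexity: O(n log n).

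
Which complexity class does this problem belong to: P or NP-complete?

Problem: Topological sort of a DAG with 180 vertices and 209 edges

This problem is in P: DFS-based topological sort runs in O(V+E).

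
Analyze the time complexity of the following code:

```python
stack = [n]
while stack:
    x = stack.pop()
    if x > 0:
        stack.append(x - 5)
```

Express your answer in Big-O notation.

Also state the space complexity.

Time complexity: O(n).
Space complexity: O(1).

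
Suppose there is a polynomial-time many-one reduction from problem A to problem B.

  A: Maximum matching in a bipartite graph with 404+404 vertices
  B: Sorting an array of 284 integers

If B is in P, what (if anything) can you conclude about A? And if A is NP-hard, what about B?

A poly-time reduction A <=_p B means any A-instance can be transformed to a B-instance in poly time.
If B is in P: compose the reduction with B's poly-time algorithm to solve A in poly time, so A is in P.
If A is NP-hard: every NP problem reduces to A, which reduces to B; composing reductions, every NP problem reduces to B, so B is NP-hard.
(Here in fact A is P and B is P.)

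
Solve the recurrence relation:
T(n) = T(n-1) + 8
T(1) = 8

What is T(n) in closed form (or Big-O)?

Unrolling: T(n) = T(n-1) + 8 = T(n-2) + 2*8 = ... = T(1) + (n-1)*8 = 8 + (n-1)*8 = 8n.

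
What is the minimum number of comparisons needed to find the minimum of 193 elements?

Finding the minimum requires 192 comparisons, identical reasoning to finding the maximum. Each comparison eliminates one candidate.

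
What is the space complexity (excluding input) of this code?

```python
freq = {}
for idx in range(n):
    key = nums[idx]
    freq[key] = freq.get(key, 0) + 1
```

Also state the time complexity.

Space complexity: O(n).
Auxiliary storage grows linearly with the input size n in the worst case.
Time complexity: O(n).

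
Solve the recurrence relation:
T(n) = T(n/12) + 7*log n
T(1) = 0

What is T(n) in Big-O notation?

Each of the log_12(n) levels adds O(log n). T(n) = O(log^2 n).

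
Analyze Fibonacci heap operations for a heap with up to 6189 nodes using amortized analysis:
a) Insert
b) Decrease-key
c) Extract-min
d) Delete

Fibonacci heaps use lazy consolidation. Potential function Phi = t + 2m (t = number of trees, m = marked nodes).
- Insert: O(1) actual, Delta Phi = +1 (one new tree) => O(1) amortized.
- Decrease-key: with c cascading cuts, actual cost is O(c); Delta Phi <= c - 2(c-1) + 2 = 4 - c (c new trees; >= c-1 marks cleared; <= 1 new mark). Amortized O(c) + (4 - c) = O(1).
- Extract-min: O(D(n) + t) actual; consolidation drops t to <= D(n)+1, so Delta Phi pays for the t term. D(n) = O(log n) for n = 6189 => O(log n) amortized.
- Delete: decrease-key to -inf then extract-min = O(log n).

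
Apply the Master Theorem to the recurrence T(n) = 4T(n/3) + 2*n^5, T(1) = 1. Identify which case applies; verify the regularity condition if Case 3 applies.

a=4, b=3, f(n)=2*n^5.
log_3(4) = 1.262 < 5.
f(n) = Omega(n^(1.262+epsilon)) for some epsilon > 0, so Case 3 is the candidate.
Regularity: a*f(n/b) = 4*2*(n/3)^5 = (4/243)*2*n^5 <= c*f(n) with c = 4/243 < 1. Satisfied.
Case 3: T(n) = Theta(n^5).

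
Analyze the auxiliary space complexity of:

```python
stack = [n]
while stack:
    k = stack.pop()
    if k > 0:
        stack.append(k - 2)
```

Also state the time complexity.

Space complexity: O(1).
Only a constant amount of auxiliary storage is used; nothing grows with n.
Time complexity: O(n).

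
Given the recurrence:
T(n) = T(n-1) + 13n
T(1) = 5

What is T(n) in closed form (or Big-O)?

Unrolling: T(n) = 5 + 13*(2 + 3 + ... + n) = 5 + 13*(n(n+1)/2 - 1) = O(n^2).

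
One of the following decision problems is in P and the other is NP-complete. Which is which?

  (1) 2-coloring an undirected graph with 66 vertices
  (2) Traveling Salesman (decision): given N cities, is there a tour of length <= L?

(1) is P: 2-coloring is bipartiteness testing via BFS, O(V+E).
(2) is NP-complete: reduces from Hamiltonian Cycle.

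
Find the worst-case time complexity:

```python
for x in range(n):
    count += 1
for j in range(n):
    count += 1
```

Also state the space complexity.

Time complexity: O(n).
Space complexity: O(1).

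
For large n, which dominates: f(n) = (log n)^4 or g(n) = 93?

f(n) = (log n)^4 grows faster: any unbounded function dominates a constant.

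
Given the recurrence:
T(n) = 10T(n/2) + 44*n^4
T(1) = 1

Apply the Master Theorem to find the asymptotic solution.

a=10, b=2, f(n)=44*n^4. log_2(10) = 3.322 < 4. Case 3: T(n) = O(n^4).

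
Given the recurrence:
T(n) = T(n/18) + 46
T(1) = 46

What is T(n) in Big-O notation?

Each step divides n by 18 and adds 46. After log_18(n) steps, T(n) = O(log n).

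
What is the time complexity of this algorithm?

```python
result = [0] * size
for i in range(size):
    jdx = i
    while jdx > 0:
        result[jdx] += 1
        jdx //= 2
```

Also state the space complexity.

Time complexity: O(n log n).
Space complexity: O(n).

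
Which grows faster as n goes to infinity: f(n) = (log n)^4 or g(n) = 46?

f(n) = (log n)^4 grows faster: any unbounded function dominates a constant.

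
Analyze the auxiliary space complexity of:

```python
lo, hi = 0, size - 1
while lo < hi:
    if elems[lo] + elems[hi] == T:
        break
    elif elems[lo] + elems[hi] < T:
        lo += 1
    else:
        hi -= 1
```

Space complexity: O(1).
Only a constant amount of auxiliary storage is used; nothing grows with n.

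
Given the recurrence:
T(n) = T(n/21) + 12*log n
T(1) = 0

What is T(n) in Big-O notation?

Each of the log_21(n) levels adds O(log n). T(n) = O(log^2 n).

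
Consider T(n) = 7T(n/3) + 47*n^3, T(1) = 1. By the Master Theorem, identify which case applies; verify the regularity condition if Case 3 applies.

a=7, b=3, f(n)=47*n^3.
log_3(7) = 1.771 < 3.
f(n) = Omega(n^(1.771+epsilon)) for some epsilon > 0, so Case 3 is the candidate.
Regularity: a*f(n/b) = 7*47*(n/3)^3 = (7/27)*47*n^3 <= c*f(n) with c = 7/27 < 1. Satisfied.
Case 3: T(n) = Theta(n^3).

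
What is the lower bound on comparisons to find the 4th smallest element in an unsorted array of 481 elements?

Finding the 4th smallest of 481 elements requires Omega(n) comparisons. Every element must participate in at least one comparison; otherwise it could be the 4th smallest.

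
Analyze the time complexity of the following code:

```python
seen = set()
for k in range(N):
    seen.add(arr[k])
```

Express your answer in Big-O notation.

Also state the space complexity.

Time complexity: O(n).
Space complexity: O(n).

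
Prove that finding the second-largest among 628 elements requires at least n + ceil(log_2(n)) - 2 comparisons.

Lower bound (adversary): identifying the maximum requires 628-1 comparisons (each eliminates one candidate). Assign weight 1 to each element; on each comparison the adversary lets the heavier side win and gives it the loser's weight. The max ends with weight 628, but each comparison it wins at most doubles its weight, so the max must win >= ceil(log_2(628)) = 10 comparisons. The second-largest is one of those 10 direct losers to the max, and identifying which one is largest needs >= 10-1 further comparisons. Total >= 628-1 + 10-1 = 636.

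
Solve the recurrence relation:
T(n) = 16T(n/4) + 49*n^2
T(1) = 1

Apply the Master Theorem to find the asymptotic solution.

a=16, b=4, f(n)=49*n^2. log_4(16) = 2. Case 2: T(n) = O(n^2 log n).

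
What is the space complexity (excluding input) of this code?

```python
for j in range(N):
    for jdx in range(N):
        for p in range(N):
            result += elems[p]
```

Space complexity: O(1).
Only a constant amount of auxiliary storage is used; nothing grows with n.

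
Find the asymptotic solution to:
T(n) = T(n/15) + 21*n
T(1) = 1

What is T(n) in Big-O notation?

Geometric series: 21*n*(1 + 1/15 + 1/15^2 + ...) = O(n). T(n) = O(n).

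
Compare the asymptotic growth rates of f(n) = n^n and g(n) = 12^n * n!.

g(n) = 12^n * n! grows faster: by Stirling n! ~ sqrt(2 pi n)(n/e)^n, so 12^n n! / n^n ~ (12/e)^n sqrt(2 pi n) -> infinity since 12/e > 1.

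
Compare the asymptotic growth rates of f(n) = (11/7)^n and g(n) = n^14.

f(n) = (11/7)^n grows faster: (11/7)^n is exponential with base 11/7 > 1, dominating every polynomial.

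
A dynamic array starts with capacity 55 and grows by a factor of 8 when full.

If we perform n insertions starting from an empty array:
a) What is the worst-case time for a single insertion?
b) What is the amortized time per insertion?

(a) Worst-case single insertion: O(n) -- when the array is full at capacity c, the resize copies all c elements, and c can be Theta(n).
(b) Resizes happen at sizes 55, 440, 3520, ... Total copy cost for n insertions: 55 + 440 + ... = O(n) (geometric series with ratio 1/8). Amortized cost per insertion: O(n)/n = O(1).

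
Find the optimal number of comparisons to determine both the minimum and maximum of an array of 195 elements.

Naive approach: 388 comparisons (194 for max + 194 for min).
Optimal: Compare elements in pairs first (floor(n/2) = 97 comparisons), then find max among winners and min among losers (97 comparisons each).
Total: ceil(3n/2) - 2 = 291 comparisons. An adversary argument shows this is also a lower bound.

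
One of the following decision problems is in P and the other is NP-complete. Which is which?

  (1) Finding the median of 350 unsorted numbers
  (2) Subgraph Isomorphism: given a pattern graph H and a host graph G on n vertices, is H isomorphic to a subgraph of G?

(1) is P: linear-time selection (median-of-medians) runs in O(n).
(2) is NP-complete: generalizes Clique and Hamiltonian Path (pattern size is part of the input).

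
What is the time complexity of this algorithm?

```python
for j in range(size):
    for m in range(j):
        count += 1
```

Time complexity: O(n^2).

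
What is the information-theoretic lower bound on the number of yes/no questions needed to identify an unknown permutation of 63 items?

There are 63! = 1982608315404440064116146708361898137544773690227268628106279599612729753600000000000000 permutations. Each yes/no question gives at most 1 bit, so at least ceil(log_2(1982608315404440064116146708361898137544773690227268628106279599612729753600000000000000)) = 290 questions are needed.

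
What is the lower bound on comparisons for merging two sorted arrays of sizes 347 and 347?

Adversary argument: with sizes 347 and 347 (differing by at most 1), interleave the two arrays so that every consecutive pair in the output comes from different inputs. Then each of the 693 adjacent output pairs must be directly compared, or the algorithm cannot determine their relative order. So 693 comparisons are necessary; standard merge achieves this.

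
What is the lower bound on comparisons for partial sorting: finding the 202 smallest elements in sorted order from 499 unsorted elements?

Finding 202 smallest of 499 in sorted order: Omega(499) to identify the 202 smallest, plus Omega(202 log 202) to sort them. Total: Omega(n + k log k).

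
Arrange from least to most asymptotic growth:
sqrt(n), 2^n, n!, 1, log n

Ordered by growth rate: 1 < log n < sqrt(n) < 2^n < n!.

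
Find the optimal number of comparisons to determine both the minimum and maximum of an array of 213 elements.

Naive approach: 424 comparisons (212 for max + 212 for min).
Optimal: Compare elements in pairs first (floor(n/2) = 106 comparisons), then find max among winners and min among losers (106 comparisons each).
Total: ceil(3n/2) - 2 = 318 comparisons. An adversary argument shows this is also a lower bound.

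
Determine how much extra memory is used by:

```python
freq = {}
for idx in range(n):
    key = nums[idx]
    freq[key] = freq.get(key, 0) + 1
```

Space complexity: O(n).
Auxiliary storage grows linearly with the input size n in the worst case.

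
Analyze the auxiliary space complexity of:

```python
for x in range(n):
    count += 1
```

Space complexity: O(1).
Only a constant amount of auxiliary storage is used; nothing grows with n.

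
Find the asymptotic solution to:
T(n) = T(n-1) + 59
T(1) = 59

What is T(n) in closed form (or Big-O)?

Unrolling: T(n) = T(n-1) + 59 = T(n-2) + 2*59 = ... = T(1) + (n-1)*59 = 59 + (n-1)*59 = 59n.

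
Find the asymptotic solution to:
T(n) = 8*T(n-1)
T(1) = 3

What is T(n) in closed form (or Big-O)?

Each step multiplies by 8. T(n) = T(1)*8^(n-1) = 3*8^(n-1).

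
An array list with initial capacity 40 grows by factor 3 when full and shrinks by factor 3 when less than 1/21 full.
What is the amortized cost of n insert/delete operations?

Using potential function Phi = |3*size - capacity|. Resizing costs are offset by potential release. Amortized O(1) per operation.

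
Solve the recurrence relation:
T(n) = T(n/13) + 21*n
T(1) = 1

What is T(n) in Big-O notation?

Geometric series: 21*n*(1 + 1/13 + 1/13^2 + ...) = O(n). T(n) = O(n).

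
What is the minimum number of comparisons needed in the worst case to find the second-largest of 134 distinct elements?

Lower bound: finding the max needs 134-1 comparisons. By the adversary weight-doubling argument, the max must personally win >= ceil(log_2(134)) = 8 comparisons; the 2nd-largest is among those 8 losers, needing 8-1 more comparisons. Total >= 134-1 + 8-1 = 140. A balanced knockout tournament achieves this.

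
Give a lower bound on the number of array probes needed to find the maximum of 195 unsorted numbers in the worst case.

Adversary: any unprobed cell could hold a value larger than everything seen so far. If fewer than 195 cells are probed, the adversary places the max in an unprobed cell. So all 195 cells must be examined; together with 195-1 comparisons this is tight.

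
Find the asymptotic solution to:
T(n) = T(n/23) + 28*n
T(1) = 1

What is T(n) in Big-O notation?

Geometric series: 28*n*(1 + 1/23 + 1/23^2 + ...) = O(n). T(n) = O(n).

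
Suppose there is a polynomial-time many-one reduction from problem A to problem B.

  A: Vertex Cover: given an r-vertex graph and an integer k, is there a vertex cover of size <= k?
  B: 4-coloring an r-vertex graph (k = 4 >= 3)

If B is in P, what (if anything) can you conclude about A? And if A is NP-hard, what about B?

A poly-time reduction A <=_p B means any A-instance can be transformed to a B-instance in poly time.
If B is in P: compose the reduction with B's poly-time algorithm to solve A in poly time, so A is in P.
If A is NP-hard: every NP problem reduces to A, which reduces to B; composing reductions, every NP problem reduces to B, so B is NP-hard.
(Here in fact A is NP-complete and B is NP-complete.)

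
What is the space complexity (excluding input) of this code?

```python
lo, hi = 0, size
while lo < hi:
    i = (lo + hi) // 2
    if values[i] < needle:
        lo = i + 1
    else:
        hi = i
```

Space complexity: O(1).
Only a constant amount of auxiliary storage is used; nothing grows with n.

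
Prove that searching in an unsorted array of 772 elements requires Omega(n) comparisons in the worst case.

An adversary can always place the target in the last position checked. Until all 772 positions are examined, the target might be in any unchecked position. Therefore 772 comparisons are necessary.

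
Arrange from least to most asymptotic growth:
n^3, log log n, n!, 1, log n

Ordered by growth rate: 1 < log log n < log n < n^3 < n!.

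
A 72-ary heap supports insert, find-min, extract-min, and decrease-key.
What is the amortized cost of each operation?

The 72-ary heap has height O(log_72 n). Insert sifts up: O(log_72 n). Find-min reads the root: O(1). Extract-min sifts down comparing 72 children per level: O(72 * log_72 n). Decrease-key sifts up: O(log_72 n).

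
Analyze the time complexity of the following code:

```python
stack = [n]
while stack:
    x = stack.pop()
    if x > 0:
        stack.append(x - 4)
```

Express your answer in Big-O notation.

Time complexity: O(n).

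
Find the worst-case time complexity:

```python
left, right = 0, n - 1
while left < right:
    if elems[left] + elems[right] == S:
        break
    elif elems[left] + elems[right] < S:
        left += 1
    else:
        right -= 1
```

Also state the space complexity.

Time complexity: O(n).
Space complexity: O(1).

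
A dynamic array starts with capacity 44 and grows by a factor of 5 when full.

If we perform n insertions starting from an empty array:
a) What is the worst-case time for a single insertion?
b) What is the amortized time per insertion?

(a) Worst-case single insertion: O(n) -- when the array is full at capacity c, the resize copies all c elements, and c can be Theta(n).
(b) Resizes happen at sizes 44, 220, 1100, ... Total copy cost for n insertions: 44 + 220 + ... = O(n) (geometric series with ratio 1/5). Amortized cost per insertion: O(n)/n = O(1).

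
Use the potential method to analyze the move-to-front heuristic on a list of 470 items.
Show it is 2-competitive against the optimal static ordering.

Let Phi = number of inversions between the MTF list and the optimal static list (0 <= Phi <= C(470,2)). Accessing an element at MTF position k and optimal position j: the move-to-front destroys all k-1 inversions in front of it that are not in front in optimal (>= k-j of them) and creates at most j-1 new ones. Amortized cost <= k + (j-1) - (k-j) = 2j - 1 <= 2 * optimal cost.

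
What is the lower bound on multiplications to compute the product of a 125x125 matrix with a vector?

A 125x125 matrix-vector product has 125 inner products of length 125. Output depends on all 125^2 = 15625 matrix entries. At least 15625 multiplications needed.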